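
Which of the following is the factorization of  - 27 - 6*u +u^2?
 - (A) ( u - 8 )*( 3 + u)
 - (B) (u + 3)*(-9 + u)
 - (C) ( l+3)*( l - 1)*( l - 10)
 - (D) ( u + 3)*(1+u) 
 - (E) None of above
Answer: B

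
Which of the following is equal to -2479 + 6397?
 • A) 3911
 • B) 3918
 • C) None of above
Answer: B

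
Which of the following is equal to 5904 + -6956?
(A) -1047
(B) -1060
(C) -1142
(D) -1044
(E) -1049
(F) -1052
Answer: F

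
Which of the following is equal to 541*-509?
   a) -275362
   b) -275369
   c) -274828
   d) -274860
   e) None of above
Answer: b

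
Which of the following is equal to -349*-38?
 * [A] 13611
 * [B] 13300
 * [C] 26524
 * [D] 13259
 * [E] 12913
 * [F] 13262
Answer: F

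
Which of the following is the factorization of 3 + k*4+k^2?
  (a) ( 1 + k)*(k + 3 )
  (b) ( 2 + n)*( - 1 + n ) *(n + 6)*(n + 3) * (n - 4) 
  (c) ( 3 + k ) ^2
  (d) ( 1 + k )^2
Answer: a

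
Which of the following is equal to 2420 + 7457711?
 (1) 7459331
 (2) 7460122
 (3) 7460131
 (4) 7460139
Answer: 3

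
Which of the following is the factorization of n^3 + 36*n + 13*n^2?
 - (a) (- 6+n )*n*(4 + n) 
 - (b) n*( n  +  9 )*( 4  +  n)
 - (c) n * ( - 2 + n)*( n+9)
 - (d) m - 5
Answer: b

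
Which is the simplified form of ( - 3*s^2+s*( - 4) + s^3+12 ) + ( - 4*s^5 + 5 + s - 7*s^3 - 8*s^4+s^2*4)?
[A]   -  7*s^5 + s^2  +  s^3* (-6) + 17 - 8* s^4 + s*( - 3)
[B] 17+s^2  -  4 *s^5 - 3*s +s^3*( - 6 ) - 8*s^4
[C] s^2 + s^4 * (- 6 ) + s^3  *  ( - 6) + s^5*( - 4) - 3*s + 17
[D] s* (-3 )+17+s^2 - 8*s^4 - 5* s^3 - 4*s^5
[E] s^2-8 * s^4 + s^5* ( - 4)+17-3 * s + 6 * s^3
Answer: B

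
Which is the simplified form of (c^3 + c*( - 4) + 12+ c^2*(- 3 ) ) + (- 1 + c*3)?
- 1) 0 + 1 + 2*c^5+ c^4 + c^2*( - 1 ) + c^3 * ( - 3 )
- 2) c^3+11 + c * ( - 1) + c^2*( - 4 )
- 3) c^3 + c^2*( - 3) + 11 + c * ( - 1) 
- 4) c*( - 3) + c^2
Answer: 3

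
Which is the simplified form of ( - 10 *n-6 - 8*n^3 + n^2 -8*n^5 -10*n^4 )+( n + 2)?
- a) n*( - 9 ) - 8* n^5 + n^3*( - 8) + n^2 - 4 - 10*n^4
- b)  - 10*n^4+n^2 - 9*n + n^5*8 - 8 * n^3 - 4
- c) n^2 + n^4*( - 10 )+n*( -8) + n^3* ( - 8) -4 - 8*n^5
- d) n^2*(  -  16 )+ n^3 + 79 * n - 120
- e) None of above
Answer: a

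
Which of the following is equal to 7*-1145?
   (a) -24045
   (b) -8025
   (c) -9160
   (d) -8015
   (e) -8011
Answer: d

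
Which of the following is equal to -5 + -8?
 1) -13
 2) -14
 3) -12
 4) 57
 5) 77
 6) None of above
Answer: 1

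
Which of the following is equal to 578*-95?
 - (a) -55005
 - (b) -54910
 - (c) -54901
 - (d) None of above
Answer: b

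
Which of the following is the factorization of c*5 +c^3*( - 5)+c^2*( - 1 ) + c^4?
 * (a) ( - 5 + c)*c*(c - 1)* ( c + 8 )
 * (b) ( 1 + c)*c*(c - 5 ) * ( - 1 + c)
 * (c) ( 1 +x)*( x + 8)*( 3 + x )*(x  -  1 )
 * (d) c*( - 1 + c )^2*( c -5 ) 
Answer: b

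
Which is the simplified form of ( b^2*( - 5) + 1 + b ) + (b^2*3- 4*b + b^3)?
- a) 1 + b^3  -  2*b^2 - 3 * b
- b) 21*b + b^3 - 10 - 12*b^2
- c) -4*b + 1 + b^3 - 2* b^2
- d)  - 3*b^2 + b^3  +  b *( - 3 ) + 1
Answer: a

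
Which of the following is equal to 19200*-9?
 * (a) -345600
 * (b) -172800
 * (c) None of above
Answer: b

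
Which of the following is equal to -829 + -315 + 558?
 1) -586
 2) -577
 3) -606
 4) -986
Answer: 1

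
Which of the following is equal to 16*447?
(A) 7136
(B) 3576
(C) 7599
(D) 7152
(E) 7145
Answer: D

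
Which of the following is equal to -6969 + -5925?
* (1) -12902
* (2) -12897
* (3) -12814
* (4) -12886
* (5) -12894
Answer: 5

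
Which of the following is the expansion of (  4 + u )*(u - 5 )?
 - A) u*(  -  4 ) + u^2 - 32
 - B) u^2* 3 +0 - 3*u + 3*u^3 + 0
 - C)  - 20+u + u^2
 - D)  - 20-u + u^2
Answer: D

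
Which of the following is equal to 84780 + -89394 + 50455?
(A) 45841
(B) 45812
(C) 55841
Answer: A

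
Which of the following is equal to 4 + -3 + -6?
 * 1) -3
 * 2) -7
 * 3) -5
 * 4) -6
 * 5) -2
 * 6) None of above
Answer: 3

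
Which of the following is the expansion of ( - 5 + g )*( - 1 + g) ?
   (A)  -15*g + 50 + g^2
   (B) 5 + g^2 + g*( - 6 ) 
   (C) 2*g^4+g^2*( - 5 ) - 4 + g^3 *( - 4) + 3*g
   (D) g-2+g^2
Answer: B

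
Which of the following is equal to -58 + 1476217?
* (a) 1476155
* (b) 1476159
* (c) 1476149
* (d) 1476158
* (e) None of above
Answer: b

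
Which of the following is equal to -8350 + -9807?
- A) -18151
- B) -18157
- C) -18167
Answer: B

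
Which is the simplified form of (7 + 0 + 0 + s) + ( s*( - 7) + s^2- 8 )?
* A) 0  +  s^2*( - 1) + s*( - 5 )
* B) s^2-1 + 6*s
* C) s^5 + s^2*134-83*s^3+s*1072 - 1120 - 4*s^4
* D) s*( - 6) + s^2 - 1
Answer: D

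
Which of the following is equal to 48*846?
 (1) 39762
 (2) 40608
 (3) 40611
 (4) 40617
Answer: 2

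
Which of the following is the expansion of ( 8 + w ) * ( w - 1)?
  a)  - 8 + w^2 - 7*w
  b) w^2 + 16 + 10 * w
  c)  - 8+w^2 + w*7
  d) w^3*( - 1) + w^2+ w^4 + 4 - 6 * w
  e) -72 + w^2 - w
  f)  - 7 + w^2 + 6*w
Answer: c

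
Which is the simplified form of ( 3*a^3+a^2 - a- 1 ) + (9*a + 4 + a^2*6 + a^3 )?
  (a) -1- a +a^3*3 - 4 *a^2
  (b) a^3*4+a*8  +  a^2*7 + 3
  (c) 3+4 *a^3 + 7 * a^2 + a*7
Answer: b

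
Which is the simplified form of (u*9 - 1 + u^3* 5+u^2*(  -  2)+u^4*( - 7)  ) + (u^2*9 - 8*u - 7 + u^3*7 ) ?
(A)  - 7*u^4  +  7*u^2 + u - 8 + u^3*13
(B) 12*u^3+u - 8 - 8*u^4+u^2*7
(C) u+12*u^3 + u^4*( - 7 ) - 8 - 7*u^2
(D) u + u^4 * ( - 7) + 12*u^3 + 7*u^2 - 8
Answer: D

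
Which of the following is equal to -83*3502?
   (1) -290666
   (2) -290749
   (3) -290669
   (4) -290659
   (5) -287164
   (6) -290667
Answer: 1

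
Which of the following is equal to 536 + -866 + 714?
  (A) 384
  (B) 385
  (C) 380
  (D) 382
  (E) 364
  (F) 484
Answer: A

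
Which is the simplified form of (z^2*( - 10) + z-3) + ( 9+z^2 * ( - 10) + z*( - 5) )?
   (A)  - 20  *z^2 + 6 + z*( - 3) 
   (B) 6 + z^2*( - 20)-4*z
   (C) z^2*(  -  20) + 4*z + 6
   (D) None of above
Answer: B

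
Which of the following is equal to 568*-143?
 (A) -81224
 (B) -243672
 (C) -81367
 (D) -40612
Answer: A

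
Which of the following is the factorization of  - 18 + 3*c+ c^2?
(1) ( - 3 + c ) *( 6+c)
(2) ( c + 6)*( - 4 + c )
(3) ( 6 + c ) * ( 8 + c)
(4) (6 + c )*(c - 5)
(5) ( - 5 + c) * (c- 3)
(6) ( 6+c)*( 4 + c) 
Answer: 1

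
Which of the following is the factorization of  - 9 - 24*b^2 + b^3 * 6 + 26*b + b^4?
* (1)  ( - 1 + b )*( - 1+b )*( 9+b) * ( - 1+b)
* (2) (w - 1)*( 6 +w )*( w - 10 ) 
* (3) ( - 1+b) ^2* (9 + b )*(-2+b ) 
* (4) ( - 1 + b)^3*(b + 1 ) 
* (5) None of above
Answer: 1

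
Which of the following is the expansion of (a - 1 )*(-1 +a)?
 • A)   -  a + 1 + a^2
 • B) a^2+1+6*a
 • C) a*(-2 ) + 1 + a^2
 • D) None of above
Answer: C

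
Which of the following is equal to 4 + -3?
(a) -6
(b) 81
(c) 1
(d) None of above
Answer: c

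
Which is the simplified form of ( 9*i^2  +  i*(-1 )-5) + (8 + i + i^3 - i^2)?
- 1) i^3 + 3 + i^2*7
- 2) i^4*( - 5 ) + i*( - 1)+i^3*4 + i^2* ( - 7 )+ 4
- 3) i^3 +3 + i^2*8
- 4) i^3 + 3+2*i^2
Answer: 3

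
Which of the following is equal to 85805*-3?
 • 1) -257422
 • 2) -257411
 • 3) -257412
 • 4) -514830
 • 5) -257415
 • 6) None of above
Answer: 5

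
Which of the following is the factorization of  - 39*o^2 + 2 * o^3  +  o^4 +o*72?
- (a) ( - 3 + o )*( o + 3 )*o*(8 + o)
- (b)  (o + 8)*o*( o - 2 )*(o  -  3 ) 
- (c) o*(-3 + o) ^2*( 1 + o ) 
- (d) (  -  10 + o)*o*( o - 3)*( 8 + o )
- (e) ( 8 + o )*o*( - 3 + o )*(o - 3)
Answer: e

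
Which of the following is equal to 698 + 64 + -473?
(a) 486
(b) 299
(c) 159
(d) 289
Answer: d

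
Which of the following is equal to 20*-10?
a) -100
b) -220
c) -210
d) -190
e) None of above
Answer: e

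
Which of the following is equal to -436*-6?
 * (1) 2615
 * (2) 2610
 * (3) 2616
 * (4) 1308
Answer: 3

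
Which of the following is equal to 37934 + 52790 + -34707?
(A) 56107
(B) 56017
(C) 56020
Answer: B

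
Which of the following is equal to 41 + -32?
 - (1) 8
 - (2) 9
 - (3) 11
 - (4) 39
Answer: 2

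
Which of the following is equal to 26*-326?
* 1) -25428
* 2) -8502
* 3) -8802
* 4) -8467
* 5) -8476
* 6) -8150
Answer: 5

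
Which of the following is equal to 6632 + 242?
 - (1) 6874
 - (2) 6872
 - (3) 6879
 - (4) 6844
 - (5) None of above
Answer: 1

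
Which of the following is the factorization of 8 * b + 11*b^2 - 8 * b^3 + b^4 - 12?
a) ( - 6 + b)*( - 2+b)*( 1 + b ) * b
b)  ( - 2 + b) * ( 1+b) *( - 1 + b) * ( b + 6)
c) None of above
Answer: c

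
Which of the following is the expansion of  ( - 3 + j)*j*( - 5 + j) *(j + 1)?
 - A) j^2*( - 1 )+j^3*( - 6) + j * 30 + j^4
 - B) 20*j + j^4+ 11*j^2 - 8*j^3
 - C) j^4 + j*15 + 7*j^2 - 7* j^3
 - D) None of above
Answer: C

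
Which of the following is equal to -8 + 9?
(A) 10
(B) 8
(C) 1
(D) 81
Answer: C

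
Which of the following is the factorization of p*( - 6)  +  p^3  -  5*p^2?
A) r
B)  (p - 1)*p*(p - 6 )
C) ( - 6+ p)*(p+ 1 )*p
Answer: C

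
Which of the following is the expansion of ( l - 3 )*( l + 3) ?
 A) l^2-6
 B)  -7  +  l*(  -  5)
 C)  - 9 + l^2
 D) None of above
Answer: C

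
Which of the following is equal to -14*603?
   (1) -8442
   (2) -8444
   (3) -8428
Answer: 1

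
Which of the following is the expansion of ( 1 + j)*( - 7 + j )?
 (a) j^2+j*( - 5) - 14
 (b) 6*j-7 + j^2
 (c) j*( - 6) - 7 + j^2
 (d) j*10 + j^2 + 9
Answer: c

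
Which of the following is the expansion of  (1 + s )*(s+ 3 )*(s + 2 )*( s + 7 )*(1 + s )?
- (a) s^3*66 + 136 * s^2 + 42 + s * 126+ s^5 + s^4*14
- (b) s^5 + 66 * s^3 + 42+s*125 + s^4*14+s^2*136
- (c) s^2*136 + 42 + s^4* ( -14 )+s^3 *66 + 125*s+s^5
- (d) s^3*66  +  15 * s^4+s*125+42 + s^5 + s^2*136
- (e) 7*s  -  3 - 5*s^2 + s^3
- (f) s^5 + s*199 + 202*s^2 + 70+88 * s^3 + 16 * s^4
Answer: b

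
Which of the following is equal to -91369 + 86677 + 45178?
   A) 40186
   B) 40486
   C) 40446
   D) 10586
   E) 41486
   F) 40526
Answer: B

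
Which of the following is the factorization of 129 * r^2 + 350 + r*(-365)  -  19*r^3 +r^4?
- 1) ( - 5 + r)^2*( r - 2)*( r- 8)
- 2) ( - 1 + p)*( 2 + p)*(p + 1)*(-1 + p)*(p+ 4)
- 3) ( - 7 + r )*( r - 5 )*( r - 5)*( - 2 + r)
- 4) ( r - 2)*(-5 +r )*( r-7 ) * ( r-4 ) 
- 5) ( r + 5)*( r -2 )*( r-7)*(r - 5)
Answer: 3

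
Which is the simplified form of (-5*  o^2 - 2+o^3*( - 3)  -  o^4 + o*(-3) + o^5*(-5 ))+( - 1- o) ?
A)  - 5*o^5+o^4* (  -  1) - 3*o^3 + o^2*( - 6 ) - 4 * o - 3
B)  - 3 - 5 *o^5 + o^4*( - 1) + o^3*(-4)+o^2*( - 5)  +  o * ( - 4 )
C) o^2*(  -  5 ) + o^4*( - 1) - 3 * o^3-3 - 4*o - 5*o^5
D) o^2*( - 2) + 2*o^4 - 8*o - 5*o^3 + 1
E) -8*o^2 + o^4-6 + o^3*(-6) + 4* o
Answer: C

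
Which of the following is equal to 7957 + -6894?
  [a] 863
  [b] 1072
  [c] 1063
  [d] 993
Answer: c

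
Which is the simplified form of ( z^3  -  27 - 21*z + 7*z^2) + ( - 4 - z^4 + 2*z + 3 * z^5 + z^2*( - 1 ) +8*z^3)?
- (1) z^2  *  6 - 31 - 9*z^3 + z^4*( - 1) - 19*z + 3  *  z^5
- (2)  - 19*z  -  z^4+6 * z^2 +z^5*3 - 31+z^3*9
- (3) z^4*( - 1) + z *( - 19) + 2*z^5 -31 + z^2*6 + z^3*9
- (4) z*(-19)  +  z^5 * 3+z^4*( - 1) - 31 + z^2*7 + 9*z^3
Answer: 2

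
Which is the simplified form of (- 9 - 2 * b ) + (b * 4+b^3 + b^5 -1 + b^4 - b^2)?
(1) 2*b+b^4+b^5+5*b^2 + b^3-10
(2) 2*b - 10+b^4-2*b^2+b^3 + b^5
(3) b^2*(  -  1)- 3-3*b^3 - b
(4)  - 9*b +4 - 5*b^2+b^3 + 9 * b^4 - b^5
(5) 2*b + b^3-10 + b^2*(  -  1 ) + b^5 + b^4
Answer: 5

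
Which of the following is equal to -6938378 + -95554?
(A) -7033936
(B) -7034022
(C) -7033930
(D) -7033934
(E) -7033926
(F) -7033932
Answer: F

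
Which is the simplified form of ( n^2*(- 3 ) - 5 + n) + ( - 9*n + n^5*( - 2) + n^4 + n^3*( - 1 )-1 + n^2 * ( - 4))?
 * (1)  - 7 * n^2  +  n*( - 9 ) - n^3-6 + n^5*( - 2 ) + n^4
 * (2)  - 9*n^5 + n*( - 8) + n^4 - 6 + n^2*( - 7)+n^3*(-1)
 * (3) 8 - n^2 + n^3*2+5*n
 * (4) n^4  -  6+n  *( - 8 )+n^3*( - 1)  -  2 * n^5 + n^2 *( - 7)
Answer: 4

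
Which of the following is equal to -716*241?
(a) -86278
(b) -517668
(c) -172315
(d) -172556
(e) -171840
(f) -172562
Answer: d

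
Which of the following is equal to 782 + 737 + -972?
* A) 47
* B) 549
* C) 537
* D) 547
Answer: D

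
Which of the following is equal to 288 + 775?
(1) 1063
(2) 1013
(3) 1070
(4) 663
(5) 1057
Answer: 1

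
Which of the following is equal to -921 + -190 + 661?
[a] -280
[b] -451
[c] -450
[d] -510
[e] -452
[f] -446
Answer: c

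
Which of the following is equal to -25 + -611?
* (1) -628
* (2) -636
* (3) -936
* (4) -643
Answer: 2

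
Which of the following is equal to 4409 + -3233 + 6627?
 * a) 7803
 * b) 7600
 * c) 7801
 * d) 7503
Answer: a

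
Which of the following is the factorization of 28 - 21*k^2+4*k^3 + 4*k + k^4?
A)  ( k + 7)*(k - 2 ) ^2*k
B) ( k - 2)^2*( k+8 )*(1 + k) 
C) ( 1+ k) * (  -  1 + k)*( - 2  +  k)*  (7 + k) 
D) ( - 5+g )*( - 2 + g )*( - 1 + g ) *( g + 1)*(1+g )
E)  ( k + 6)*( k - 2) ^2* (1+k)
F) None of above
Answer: F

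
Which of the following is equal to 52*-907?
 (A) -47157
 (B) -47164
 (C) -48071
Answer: B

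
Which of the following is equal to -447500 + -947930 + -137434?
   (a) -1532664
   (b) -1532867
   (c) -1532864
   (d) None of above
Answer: c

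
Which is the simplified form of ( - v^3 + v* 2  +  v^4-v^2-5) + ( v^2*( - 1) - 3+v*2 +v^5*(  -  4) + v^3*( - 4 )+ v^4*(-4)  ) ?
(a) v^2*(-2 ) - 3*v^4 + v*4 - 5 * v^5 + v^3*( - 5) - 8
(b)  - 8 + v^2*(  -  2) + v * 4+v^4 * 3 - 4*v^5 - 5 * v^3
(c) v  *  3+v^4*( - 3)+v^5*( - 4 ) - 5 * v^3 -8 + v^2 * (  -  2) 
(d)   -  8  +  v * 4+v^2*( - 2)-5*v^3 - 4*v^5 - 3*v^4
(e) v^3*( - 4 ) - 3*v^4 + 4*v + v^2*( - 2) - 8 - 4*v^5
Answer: d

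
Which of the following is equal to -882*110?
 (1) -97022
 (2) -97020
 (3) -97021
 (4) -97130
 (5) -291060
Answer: 2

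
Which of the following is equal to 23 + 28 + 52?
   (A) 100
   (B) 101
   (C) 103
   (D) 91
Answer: C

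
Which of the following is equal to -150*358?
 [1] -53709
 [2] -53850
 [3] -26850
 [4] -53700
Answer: 4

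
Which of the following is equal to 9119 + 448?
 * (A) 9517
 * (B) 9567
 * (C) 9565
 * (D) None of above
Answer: B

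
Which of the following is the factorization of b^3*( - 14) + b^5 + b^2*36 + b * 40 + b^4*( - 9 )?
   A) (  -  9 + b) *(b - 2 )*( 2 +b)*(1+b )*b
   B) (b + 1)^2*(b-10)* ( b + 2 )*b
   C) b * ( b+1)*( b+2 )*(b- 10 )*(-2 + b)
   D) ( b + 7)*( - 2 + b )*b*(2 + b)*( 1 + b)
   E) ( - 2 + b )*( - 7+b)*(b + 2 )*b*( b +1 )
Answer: C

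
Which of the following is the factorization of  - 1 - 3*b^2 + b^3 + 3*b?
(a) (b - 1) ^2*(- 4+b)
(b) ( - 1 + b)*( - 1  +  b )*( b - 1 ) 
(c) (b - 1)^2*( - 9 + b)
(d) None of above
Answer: b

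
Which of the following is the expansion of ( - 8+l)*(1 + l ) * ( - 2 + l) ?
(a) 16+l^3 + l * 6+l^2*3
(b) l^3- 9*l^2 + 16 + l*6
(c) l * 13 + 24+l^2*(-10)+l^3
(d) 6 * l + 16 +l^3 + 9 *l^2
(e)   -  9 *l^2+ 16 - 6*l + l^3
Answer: b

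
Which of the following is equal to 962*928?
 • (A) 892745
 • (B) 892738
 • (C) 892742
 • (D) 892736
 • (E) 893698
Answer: D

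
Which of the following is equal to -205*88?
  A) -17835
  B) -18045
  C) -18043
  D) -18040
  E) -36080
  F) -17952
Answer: D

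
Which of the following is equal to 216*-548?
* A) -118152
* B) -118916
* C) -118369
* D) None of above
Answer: D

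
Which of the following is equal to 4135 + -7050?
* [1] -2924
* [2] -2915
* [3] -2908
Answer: 2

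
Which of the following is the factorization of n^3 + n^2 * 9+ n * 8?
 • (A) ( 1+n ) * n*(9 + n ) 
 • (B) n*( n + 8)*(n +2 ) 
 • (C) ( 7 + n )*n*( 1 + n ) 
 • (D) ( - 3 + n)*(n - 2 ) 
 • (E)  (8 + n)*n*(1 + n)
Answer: E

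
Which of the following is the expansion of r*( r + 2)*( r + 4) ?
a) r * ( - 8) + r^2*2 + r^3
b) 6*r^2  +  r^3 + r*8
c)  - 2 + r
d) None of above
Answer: b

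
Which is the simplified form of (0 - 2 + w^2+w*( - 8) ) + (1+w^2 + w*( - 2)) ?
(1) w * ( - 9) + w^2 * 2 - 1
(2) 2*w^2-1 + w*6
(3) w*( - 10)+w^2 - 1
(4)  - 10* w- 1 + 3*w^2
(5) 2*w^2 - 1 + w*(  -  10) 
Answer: 5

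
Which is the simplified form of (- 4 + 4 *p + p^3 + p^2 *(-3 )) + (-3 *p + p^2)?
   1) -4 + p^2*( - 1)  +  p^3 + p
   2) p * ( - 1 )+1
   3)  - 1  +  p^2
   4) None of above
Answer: 4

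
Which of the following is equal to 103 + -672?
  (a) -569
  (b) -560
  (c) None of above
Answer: a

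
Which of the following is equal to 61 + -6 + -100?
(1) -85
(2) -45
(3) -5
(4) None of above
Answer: 2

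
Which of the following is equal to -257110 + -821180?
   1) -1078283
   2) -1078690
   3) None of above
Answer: 3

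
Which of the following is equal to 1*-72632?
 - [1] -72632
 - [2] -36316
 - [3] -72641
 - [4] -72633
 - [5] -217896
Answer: 1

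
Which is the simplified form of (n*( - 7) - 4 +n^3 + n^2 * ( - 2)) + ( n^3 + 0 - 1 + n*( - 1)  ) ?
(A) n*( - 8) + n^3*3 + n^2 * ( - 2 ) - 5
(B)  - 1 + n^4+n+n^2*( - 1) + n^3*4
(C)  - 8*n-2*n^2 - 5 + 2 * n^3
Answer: C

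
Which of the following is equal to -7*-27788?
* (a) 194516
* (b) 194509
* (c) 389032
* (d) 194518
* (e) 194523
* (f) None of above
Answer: a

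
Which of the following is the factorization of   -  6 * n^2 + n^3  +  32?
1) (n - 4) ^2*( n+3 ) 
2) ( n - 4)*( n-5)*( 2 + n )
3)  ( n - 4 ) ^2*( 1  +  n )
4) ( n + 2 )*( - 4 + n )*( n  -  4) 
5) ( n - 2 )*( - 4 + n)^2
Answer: 4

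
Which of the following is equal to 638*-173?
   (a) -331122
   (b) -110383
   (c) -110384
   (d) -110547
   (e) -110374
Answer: e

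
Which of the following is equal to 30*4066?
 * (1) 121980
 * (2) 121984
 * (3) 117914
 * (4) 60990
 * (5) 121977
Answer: 1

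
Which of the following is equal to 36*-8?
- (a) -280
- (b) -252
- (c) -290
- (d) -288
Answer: d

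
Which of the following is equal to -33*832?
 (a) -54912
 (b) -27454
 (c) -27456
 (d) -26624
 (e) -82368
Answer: c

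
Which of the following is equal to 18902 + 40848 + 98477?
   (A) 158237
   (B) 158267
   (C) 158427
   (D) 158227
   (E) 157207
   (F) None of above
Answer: D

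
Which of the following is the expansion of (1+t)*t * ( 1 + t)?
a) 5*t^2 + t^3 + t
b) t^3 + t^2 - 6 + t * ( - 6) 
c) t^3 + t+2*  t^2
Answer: c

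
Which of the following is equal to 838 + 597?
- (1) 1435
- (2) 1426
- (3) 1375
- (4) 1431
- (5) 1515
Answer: 1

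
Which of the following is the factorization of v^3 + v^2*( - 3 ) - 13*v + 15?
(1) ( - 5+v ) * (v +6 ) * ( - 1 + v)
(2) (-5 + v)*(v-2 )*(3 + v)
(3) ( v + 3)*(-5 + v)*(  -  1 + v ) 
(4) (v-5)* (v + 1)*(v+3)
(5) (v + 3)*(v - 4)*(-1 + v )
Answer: 3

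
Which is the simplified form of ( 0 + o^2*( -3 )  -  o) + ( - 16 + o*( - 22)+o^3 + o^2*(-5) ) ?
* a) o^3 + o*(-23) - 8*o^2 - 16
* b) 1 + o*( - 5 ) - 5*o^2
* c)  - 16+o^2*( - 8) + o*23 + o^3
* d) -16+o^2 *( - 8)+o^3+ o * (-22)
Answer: a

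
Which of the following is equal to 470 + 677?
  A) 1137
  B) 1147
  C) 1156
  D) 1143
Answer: B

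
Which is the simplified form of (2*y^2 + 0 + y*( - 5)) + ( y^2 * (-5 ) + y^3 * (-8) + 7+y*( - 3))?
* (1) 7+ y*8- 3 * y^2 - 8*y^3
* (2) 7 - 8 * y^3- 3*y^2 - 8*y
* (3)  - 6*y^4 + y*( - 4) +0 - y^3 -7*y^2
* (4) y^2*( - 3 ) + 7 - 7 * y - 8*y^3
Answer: 2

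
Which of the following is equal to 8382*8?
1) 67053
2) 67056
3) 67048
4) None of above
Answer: 2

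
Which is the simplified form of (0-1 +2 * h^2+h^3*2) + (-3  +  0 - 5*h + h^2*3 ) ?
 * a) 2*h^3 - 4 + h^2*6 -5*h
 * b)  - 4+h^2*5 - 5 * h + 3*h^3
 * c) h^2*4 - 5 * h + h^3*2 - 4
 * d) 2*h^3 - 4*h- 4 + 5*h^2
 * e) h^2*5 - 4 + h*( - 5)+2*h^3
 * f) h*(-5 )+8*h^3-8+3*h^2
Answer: e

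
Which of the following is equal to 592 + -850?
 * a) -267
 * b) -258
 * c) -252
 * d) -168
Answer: b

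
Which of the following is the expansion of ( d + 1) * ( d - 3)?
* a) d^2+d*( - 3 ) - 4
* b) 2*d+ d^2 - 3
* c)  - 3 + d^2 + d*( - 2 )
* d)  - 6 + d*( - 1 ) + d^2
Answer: c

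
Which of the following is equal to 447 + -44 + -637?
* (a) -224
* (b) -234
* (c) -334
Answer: b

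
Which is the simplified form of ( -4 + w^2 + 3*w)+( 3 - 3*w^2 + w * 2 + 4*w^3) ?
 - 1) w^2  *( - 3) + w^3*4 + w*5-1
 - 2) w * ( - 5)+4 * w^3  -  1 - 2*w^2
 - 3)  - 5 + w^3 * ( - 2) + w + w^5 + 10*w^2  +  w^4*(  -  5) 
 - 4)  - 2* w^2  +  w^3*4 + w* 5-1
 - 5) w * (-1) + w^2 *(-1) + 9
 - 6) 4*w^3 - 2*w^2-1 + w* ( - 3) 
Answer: 4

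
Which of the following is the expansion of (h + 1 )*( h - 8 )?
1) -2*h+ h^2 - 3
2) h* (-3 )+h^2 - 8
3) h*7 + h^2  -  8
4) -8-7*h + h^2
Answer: 4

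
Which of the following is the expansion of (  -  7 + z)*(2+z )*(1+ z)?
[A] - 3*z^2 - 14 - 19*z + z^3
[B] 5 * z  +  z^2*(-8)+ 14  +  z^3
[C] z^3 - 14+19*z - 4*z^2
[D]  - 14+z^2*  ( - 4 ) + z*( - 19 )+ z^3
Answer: D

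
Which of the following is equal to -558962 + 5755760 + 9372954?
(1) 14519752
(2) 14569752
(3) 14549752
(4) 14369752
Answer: 2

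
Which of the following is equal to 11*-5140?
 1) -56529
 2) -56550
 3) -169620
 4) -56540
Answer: 4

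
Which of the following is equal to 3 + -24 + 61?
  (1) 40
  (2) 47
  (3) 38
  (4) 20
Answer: 1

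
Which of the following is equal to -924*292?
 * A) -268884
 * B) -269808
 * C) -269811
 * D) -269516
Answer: B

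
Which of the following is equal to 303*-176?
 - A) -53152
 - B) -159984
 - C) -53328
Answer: C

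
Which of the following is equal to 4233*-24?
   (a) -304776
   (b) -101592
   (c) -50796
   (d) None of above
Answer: b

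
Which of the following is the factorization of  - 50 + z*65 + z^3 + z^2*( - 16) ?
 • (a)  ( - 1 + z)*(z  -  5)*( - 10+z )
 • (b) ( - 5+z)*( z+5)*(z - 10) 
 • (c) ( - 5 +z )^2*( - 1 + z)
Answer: a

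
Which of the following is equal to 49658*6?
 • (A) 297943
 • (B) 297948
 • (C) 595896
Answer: B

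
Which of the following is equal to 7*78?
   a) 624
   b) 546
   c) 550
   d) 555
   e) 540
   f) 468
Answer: b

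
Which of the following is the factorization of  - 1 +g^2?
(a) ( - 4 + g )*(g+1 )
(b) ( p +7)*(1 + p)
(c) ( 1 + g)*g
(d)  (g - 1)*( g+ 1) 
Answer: d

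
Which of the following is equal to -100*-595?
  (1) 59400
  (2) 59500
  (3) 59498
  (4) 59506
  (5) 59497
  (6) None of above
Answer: 2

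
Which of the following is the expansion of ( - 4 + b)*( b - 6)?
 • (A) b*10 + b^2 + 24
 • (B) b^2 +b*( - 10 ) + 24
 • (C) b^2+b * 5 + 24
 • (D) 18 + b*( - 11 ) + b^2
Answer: B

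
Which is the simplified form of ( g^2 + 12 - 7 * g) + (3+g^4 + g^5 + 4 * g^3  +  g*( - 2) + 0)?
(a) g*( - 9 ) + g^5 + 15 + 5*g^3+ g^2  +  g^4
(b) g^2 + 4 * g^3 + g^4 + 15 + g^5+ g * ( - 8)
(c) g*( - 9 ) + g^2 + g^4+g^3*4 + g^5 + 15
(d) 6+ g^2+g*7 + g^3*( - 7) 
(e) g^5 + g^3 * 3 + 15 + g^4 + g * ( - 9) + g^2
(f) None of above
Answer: c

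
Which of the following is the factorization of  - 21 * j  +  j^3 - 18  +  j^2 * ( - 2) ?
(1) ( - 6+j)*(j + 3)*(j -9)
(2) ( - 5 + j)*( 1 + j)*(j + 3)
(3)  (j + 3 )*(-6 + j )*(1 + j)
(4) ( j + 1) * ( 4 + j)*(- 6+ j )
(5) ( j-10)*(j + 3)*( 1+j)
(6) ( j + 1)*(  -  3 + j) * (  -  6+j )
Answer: 3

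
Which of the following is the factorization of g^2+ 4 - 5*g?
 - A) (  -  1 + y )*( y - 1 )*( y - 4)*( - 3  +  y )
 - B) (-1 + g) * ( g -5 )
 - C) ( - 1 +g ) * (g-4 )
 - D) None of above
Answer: C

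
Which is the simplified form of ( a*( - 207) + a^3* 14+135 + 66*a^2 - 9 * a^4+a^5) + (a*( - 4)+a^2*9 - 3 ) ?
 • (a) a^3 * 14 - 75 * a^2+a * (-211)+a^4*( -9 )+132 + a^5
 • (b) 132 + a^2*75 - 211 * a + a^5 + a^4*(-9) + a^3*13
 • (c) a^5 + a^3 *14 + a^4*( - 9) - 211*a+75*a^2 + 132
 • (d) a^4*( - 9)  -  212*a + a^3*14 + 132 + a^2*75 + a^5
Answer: c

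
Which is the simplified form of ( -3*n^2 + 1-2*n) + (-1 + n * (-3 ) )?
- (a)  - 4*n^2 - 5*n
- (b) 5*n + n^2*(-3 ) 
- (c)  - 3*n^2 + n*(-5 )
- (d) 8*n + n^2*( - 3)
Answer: c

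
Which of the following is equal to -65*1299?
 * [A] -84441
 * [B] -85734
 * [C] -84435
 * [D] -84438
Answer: C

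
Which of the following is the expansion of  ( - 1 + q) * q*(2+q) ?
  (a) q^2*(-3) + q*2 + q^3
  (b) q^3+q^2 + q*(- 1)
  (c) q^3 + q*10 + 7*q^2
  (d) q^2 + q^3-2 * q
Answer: d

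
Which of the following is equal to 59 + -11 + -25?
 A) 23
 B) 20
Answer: A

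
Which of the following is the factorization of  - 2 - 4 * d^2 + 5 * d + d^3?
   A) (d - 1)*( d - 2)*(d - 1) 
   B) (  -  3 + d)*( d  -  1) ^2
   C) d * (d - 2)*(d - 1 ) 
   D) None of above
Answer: A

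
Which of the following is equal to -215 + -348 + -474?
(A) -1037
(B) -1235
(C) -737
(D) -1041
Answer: A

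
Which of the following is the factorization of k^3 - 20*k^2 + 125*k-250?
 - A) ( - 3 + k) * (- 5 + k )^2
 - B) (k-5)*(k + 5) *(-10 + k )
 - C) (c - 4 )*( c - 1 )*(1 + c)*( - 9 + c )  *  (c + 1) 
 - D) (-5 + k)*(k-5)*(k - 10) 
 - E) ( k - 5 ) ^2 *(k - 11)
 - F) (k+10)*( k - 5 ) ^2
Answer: D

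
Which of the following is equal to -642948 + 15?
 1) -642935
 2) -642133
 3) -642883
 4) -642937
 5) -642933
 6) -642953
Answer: 5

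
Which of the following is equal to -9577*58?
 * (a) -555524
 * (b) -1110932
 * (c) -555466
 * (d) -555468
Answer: c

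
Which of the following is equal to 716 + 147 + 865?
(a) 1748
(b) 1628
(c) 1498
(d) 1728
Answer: d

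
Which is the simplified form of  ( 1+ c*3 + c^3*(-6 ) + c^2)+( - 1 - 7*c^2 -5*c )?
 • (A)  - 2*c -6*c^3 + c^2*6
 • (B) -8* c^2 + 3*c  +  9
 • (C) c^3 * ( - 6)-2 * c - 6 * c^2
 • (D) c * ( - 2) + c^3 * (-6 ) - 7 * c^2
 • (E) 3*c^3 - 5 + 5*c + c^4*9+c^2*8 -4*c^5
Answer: C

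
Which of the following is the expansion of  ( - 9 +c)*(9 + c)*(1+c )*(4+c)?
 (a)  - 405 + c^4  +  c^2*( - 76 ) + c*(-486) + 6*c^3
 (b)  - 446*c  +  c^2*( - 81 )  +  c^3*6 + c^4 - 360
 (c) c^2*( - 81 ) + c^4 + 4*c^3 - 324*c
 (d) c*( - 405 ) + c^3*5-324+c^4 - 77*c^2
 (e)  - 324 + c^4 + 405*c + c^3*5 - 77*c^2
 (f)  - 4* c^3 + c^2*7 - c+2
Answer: d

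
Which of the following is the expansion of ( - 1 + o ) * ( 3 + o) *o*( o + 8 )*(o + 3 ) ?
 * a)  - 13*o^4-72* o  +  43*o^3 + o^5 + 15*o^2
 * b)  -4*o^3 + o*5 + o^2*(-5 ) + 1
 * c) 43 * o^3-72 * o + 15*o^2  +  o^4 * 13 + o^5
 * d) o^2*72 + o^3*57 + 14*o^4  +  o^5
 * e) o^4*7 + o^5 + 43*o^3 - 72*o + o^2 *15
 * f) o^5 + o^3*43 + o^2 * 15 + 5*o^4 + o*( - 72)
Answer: c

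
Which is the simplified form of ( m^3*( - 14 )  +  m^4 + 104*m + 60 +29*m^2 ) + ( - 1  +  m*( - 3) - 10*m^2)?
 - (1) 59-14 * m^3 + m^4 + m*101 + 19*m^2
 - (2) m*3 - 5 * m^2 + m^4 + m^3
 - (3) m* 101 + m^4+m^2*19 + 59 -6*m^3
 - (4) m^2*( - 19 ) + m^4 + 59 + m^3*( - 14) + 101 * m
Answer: 1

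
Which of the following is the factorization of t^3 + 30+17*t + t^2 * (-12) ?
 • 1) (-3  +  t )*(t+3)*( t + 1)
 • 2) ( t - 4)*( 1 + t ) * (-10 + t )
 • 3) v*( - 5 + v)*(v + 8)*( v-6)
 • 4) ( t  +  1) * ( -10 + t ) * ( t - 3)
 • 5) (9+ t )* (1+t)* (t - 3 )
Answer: 4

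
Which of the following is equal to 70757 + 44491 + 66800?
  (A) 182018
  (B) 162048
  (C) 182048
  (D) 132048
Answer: C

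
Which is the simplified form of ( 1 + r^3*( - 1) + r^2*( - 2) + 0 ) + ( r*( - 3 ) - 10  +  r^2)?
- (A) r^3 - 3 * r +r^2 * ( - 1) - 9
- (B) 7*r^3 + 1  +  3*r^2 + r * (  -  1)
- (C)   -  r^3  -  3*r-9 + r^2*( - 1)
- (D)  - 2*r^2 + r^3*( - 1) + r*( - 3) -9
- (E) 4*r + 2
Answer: C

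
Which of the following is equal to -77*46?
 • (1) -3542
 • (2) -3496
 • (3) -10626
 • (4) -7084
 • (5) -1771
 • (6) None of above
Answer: 1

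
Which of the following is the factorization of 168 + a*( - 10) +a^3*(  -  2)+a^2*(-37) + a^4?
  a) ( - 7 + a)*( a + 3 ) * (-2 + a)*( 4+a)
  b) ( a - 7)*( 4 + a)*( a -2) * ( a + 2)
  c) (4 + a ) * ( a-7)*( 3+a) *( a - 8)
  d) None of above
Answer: a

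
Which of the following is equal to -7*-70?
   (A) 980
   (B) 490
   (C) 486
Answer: B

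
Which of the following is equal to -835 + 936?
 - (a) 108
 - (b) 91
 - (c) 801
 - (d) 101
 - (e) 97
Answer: d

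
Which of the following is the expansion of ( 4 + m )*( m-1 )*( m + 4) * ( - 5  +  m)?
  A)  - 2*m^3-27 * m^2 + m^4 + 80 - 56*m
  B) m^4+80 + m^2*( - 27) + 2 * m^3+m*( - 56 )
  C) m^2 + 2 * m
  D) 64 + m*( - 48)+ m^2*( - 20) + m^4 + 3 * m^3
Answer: B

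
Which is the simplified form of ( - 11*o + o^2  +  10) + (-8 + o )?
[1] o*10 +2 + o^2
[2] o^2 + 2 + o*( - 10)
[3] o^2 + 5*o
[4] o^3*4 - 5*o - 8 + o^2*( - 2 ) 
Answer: 2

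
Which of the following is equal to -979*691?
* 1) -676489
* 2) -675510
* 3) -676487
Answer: 1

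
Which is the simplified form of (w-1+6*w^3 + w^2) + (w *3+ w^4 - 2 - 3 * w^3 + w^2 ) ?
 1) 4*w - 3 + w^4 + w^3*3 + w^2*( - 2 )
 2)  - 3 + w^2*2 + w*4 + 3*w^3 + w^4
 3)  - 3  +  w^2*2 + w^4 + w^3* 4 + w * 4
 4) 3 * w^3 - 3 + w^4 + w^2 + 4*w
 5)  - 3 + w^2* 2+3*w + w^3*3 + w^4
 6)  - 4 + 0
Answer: 2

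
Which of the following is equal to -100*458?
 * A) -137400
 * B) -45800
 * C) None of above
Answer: B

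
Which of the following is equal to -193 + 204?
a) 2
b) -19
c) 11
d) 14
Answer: c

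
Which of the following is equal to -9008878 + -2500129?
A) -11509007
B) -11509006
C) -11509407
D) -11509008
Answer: A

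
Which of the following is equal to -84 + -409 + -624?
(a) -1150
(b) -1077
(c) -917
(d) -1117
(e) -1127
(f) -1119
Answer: d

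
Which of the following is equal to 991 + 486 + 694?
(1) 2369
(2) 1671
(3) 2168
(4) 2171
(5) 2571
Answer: 4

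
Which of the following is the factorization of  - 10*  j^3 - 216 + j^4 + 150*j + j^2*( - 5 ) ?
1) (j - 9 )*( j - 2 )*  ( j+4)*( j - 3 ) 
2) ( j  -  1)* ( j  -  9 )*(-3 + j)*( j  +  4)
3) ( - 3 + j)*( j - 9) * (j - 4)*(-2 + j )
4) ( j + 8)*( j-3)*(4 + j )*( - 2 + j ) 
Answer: 1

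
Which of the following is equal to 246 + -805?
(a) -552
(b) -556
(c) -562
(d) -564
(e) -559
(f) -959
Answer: e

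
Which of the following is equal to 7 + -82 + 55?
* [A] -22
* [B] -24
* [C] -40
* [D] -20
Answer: D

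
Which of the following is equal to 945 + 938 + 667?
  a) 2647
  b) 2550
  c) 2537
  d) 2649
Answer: b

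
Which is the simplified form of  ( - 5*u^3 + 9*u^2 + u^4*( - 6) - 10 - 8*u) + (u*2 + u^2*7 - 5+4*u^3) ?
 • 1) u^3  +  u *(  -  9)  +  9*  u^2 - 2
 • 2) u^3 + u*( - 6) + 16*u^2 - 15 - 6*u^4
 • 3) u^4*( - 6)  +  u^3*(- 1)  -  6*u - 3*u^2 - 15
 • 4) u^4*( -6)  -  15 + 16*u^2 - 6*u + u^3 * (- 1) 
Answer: 4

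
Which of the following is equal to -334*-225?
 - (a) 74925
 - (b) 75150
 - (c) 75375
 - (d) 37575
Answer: b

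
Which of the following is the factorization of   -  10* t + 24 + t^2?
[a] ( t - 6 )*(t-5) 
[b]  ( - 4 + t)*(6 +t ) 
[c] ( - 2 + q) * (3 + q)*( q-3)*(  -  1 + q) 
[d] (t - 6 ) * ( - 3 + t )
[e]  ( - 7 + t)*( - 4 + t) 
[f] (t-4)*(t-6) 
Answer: f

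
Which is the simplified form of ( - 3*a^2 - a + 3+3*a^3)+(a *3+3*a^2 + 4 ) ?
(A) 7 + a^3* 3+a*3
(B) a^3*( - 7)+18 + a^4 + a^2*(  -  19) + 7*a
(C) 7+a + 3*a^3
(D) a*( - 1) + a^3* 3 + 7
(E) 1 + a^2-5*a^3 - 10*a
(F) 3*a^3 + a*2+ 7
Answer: F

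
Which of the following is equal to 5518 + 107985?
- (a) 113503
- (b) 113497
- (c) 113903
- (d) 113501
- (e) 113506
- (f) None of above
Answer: a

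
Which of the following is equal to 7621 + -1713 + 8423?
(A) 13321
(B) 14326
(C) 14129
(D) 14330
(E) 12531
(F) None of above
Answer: F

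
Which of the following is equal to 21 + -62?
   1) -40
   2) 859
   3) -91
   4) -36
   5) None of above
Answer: 5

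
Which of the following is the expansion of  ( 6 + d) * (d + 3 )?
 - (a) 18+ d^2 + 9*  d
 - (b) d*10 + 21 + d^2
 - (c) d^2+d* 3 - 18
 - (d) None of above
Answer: a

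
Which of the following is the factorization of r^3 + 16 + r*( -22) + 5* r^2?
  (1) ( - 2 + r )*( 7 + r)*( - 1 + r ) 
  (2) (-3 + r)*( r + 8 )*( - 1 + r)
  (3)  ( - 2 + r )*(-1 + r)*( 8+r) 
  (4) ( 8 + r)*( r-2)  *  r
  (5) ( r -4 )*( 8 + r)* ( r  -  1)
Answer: 3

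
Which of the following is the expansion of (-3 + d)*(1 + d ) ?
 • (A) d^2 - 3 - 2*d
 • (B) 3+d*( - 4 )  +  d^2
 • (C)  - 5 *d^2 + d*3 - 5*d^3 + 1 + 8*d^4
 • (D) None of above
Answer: A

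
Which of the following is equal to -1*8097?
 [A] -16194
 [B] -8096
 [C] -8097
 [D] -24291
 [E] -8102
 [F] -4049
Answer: C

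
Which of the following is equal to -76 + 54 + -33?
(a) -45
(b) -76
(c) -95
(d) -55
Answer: d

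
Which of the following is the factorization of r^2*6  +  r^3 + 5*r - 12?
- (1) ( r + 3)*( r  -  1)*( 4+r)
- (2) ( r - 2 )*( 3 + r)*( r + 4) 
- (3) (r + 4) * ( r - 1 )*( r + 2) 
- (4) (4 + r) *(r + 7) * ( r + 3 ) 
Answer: 1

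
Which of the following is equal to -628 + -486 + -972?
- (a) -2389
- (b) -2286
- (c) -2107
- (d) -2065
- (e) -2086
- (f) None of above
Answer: e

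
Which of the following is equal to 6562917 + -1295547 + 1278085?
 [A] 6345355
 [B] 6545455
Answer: B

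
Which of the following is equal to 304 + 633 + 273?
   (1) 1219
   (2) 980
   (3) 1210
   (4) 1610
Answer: 3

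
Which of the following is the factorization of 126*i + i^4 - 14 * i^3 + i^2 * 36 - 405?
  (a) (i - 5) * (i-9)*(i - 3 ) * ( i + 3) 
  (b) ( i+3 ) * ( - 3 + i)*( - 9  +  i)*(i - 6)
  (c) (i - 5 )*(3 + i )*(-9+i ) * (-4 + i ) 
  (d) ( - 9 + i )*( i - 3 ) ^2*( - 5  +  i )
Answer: a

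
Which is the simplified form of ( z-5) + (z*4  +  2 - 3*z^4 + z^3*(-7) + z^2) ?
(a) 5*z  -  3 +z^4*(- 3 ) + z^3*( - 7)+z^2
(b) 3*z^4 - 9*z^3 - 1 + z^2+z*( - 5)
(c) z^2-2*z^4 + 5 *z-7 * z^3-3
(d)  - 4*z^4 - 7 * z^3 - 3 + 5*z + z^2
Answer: a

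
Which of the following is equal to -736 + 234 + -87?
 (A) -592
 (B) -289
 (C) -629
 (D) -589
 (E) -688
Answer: D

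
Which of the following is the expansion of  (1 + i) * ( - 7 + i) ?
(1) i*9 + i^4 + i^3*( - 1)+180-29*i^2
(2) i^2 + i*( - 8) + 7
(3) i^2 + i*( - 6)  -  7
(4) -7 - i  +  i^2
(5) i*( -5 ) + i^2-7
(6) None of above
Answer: 3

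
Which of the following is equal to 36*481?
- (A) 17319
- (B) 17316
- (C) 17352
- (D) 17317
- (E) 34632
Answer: B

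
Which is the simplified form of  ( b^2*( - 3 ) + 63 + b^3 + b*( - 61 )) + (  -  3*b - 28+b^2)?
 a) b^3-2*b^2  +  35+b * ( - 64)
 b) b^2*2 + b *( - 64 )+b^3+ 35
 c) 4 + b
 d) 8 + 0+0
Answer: a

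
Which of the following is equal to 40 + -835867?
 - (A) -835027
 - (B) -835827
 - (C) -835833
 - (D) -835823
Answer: B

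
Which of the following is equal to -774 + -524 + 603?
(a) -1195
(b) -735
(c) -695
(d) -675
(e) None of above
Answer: c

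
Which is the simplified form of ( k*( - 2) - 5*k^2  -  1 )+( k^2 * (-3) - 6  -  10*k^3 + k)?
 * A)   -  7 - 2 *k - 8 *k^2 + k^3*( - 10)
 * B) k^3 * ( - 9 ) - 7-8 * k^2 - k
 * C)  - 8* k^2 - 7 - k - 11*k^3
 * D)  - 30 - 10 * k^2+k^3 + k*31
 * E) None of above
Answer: E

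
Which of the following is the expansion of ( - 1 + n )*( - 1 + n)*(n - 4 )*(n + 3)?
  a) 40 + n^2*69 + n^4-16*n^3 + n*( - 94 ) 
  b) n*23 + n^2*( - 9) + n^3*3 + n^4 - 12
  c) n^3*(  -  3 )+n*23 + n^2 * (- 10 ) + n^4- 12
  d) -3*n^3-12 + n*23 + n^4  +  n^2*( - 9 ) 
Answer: d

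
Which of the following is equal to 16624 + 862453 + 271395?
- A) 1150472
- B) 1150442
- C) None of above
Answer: A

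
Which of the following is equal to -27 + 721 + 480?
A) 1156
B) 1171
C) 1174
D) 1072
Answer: C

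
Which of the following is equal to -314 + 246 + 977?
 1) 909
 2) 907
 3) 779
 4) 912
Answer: 1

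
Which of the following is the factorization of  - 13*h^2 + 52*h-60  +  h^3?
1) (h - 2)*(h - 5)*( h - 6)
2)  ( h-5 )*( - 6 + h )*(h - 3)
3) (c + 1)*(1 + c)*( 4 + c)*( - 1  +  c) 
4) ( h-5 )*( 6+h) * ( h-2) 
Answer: 1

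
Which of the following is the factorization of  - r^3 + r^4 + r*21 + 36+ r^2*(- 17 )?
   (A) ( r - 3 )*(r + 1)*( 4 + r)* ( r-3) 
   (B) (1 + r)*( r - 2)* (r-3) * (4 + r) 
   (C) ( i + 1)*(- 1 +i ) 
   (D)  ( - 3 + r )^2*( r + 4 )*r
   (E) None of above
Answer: A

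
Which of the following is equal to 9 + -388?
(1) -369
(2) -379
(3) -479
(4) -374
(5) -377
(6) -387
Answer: 2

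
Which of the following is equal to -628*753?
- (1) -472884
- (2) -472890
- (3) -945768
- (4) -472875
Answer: 1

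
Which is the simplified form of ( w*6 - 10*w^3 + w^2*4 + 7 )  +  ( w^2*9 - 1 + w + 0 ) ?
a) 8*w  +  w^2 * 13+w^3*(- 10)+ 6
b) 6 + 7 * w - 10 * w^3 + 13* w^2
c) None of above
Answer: b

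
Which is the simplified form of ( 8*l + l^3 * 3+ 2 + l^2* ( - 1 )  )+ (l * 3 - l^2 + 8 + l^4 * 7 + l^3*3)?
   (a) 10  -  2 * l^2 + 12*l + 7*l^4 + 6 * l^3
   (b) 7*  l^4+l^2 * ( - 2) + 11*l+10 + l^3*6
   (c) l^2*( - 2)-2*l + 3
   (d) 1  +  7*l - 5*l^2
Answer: b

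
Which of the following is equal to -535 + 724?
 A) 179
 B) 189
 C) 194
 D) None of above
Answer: B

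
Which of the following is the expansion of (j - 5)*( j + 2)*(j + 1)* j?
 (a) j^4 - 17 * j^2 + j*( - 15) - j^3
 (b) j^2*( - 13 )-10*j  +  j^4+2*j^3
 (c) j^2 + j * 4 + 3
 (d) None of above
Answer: d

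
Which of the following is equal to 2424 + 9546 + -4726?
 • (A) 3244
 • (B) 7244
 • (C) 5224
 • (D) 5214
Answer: B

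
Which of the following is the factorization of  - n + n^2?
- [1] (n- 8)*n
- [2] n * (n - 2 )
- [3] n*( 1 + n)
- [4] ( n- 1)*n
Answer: 4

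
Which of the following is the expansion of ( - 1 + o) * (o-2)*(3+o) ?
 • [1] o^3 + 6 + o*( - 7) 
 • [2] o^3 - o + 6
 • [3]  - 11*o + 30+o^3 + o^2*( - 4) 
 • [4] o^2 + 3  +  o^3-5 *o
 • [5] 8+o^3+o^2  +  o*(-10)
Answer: 1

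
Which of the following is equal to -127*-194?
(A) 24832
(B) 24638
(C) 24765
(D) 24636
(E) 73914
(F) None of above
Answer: B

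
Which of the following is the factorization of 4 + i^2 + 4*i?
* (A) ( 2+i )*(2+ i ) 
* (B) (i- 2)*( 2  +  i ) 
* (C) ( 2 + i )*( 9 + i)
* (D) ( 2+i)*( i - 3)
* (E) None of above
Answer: A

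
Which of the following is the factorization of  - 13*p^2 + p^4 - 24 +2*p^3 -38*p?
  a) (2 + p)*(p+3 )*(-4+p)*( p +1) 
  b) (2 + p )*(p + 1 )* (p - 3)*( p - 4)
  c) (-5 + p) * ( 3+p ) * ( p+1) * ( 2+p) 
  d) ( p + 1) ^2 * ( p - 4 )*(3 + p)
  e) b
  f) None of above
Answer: a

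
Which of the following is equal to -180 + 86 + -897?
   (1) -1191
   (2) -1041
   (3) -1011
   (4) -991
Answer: 4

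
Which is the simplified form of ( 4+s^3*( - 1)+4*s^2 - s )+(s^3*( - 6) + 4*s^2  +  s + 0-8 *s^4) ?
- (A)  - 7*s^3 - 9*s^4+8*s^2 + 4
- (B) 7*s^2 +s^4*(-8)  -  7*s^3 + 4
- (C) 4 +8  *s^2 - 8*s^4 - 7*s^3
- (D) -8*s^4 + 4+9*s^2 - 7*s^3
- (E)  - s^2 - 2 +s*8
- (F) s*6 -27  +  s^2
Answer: C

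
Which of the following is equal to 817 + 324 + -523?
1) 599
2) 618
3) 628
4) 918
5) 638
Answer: 2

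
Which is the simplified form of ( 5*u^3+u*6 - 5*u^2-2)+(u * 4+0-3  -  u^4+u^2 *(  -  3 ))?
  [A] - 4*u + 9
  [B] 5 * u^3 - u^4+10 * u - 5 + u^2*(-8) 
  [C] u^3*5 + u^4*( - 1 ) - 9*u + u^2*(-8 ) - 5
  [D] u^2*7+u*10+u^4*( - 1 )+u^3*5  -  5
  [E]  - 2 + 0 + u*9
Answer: B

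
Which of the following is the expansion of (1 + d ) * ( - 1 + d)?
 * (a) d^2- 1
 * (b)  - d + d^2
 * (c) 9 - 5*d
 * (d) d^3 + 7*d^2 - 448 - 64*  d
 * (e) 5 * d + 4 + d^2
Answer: a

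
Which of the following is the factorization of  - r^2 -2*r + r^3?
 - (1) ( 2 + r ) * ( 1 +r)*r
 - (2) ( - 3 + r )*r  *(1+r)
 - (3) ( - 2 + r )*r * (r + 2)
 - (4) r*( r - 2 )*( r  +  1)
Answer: 4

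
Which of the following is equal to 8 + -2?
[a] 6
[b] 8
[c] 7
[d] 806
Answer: a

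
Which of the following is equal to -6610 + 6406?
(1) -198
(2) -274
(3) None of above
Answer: 3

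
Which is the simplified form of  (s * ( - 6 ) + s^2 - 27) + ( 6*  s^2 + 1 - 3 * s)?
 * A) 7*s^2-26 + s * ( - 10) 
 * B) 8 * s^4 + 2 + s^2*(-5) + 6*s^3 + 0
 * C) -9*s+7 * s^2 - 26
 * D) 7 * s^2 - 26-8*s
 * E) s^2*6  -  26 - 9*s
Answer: C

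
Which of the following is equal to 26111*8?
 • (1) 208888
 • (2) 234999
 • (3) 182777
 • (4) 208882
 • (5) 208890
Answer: 1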